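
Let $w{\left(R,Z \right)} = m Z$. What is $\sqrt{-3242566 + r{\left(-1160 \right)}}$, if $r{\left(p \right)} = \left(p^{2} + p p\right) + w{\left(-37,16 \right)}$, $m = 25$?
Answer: $i \sqrt{550966} \approx 742.27 i$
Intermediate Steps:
$w{\left(R,Z \right)} = 25 Z$
$r{\left(p \right)} = 400 + 2 p^{2}$ ($r{\left(p \right)} = \left(p^{2} + p p\right) + 25 \cdot 16 = \left(p^{2} + p^{2}\right) + 400 = 2 p^{2} + 400 = 400 + 2 p^{2}$)
$\sqrt{-3242566 + r{\left(-1160 \right)}} = \sqrt{-3242566 + \left(400 + 2 \left(-1160\right)^{2}\right)} = \sqrt{-3242566 + \left(400 + 2 \cdot 1345600\right)} = \sqrt{-3242566 + \left(400 + 2691200\right)} = \sqrt{-3242566 + 2691600} = \sqrt{-550966} = i \sqrt{550966}$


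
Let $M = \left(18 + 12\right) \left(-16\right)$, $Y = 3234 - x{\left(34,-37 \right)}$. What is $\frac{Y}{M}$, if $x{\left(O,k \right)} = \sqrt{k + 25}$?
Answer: $- \frac{539}{80} + \frac{i \sqrt{3}}{240} \approx -6.7375 + 0.0072169 i$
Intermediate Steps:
$x{\left(O,k \right)} = \sqrt{25 + k}$
$Y = 3234 - 2 i \sqrt{3}$ ($Y = 3234 - \sqrt{25 - 37} = 3234 - \sqrt{-12} = 3234 - 2 i \sqrt{3} \approx 3234.0 - 3.4641 i$)
$M = -480$ ($M = 30 \left(-16\right) = -480$)
$\frac{Y}{M} = \frac{3234 - 2 i \sqrt{3}}{-480} = \left(3234 - 2 i \sqrt{3}\right) \left(- \frac{1}{480}\right) = - \frac{539}{80} + \frac{i \sqrt{3}}{240}$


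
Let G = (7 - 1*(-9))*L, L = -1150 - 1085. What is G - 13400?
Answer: -49160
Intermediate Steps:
L = -2235
G = -35760 (G = (7 - 1*(-9))*(-2235) = (7 + 9)*(-2235) = 16*(-2235) = -35760)
G - 13400 = -35760 - 13400 = -49160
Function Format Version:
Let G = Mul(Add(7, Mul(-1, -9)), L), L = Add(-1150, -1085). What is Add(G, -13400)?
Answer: -49160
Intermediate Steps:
L = -2235
G = -35760 (G = Mul(Add(7, Mul(-1, -9)), -2235) = Mul(Add(7, 9), -2235) = Mul(16, -2235) = -35760)
Add(G, -13400) = Add(-35760, -13400) = -49160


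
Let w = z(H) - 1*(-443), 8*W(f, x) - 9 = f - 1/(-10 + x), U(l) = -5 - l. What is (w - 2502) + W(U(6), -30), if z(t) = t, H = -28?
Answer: -667919/320 ≈ -2087.2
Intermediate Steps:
W(f, x) = 9/8 - 1/(8*(-10 + x)) + f/8 (W(f, x) = 9/8 + (f - 1/(-10 + x))/8 = 9/8 + (-1/(8*(-10 + x)) + f/8) = 9/8 - 1/(8*(-10 + x)) + f/8)
w = 415 (w = -28 - 1*(-443) = -28 + 443 = 415)
(w - 2502) + W(U(6), -30) = (415 - 2502) + (-91 - 10*(-5 - 1*6) + 9*(-30) + (-5 - 1*6)*(-30))/(8*(-10 - 30)) = -2087 + (⅛)*(-91 - 10*(-5 - 6) - 270 + (-5 - 6)*(-30))/(-40) = -2087 + (⅛)*(-1/40)*(-91 - 10*(-11) - 270 - 11*(-30)) = -2087 + (⅛)*(-1/40)*(-91 + 110 - 270 + 330) = -2087 + (⅛)*(-1/40)*79 = -2087 - 79/320 = -667919/320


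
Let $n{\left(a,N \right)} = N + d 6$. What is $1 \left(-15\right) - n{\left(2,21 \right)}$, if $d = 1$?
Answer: $-42$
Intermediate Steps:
$n{\left(a,N \right)} = 6 + N$ ($n{\left(a,N \right)} = N + 1 \cdot 6 = N + 6 = 6 + N$)
$1 \left(-15\right) - n{\left(2,21 \right)} = 1 \left(-15\right) - \left(6 + 21\right) = -15 - 27 = -42$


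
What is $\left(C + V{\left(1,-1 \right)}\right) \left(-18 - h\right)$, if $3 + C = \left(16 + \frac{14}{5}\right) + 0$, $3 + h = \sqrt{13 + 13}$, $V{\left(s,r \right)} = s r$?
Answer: $-222 - \frac{74 \sqrt{26}}{5} \approx -297.47$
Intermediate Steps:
$V{\left(s,r \right)} = r s$
$h = -3 + \sqrt{26}$ ($h = -3 + \sqrt{13 + 13} = -3 + \sqrt{26} \approx 2.099$)
$C = \frac{79}{5}$ ($C = -3 + \left(\left(16 + \frac{14}{5}\right) + 0\right) = -3 + \left(\frac{94}{5} + 0\right) = -3 + \frac{94}{5} = \frac{79}{5} \approx 15.8$)
$\left(C + V{\left(1,-1 \right)}\right) \left(-18 - h\right) = \left(\frac{79}{5} - 1\right) \left(-18 - \left(-3 + \sqrt{26}\right)\right) = \left(\frac{79}{5} - 1\right) \left(-18 + \left(3 - \sqrt{26}\right)\right) = \frac{74 \left(-15 - \sqrt{26}\right)}{5} = -222 - \frac{74 \sqrt{26}}{5}$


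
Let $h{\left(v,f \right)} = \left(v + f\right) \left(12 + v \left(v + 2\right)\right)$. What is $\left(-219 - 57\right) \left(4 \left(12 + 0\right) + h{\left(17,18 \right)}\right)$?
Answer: $-3249348$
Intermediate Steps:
$h{\left(v,f \right)} = \left(12 + v \left(2 + v\right)\right) \left(f + v\right)$ ($h{\left(v,f \right)} = \left(f + v\right) \left(12 + v \left(2 + v\right)\right) = \left(12 + v \left(2 + v\right)\right) \left(f + v\right)$)
$\left(-219 - 57\right) \left(4 \left(12 + 0\right) + h{\left(17,18 \right)}\right) = \left(-219 - 57\right) \left(4 \left(12 + 0\right) + \left(17^{3} + 2 \cdot 17^{2} + 12 \cdot 18 + 12 \cdot 17 + 18 \cdot 17^{2} + 2 \cdot 18 \cdot 17\right)\right) = - 276 \left(4 \cdot 12 + \left(4913 + 2 \cdot 289 + 216 + 204 + 18 \cdot 289 + 612\right)\right) = - 276 \left(48 + \left(4913 + 578 + 216 + 204 + 5202 + 612\right)\right) = - 276 \left(48 + 11725\right) = \left(-276\right) 11773 = -3249348$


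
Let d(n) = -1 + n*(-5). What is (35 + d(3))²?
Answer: 361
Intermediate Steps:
d(n) = -1 - 5*n
(35 + d(3))² = (35 + (-1 - 5*3))² = (35 + (-1 - 15))² = (35 - 16)² = 19² = 361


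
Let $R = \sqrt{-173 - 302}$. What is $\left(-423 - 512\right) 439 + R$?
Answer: $-410465 + 5 i \sqrt{19} \approx -4.1047 \cdot 10^{5} + 21.794 i$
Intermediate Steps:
$R = 5 i \sqrt{19}$ ($R = \sqrt{-475} = 5 i \sqrt{19} \approx 21.794 i$)
$\left(-423 - 512\right) 439 + R = \left(-423 - 512\right) 439 + 5 i \sqrt{19} = \left(-935\right) 439 + 5 i \sqrt{19} = -410465 + 5 i \sqrt{19}$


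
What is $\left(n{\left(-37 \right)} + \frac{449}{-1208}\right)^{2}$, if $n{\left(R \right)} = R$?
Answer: $\frac{2038071025}{1459264} \approx 1396.6$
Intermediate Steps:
$\left(n{\left(-37 \right)} + \frac{449}{-1208}\right)^{2} = \left(-37 + \frac{449}{-1208}\right)^{2} = \left(-37 + 449 \left(- \frac{1}{1208}\right)\right)^{2} = \left(-37 - \frac{449}{1208}\right)^{2} = \left(- \frac{45145}{1208}\right)^{2} = \frac{2038071025}{1459264}$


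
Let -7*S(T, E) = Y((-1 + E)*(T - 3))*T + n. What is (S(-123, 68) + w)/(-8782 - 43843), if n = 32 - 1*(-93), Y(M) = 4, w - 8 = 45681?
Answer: -64038/73675 ≈ -0.86920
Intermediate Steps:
w = 45689 (w = 8 + 45681 = 45689)
n = 125 (n = 32 + 93 = 125)
S(T, E) = -125/7 - 4*T/7 (S(T, E) = -(4*T + 125)/7 = -(125 + 4*T)/7 = -125/7 - 4*T/7)
(S(-123, 68) + w)/(-8782 - 43843) = ((-125/7 - 4/7*(-123)) + 45689)/(-8782 - 43843) = ((-125/7 + 492/7) + 45689)/(-52625) = (367/7 + 45689)*(-1/52625) = (320190/7)*(-1/52625) = -64038/73675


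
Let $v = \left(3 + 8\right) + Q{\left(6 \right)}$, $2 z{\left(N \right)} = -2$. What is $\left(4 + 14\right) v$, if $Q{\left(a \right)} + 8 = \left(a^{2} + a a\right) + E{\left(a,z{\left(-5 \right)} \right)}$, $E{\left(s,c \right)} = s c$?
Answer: $1242$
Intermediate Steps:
$z{\left(N \right)} = -1$ ($z{\left(N \right)} = \frac{1}{2} \left(-2\right) = -1$)
$E{\left(s,c \right)} = c s$
$Q{\left(a \right)} = -8 - a + 2 a^{2}$ ($Q{\left(a \right)} = -8 - \left(a - a^{2} - a a\right) = -8 - \left(a - 2 a^{2}\right) = -8 + \left(2 a^{2} - a\right) = -8 + \left(- a + 2 a^{2}\right) = -8 - a + 2 a^{2}$)
$v = 69$ ($v = \left(3 + 8\right) - \left(14 - 72\right) = 11 - -58 = 11 + 58 = 69$)
$\left(4 + 14\right) v = \left(4 + 14\right) 69 = 18 \cdot 69 = 1242$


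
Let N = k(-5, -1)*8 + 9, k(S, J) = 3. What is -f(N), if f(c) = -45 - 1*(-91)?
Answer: -46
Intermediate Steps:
N = 33 (N = 3*8 + 9 = 24 + 9 = 33)
f(c) = 46 (f(c) = -45 + 91 = 46)
-f(N) = -1*46 = -46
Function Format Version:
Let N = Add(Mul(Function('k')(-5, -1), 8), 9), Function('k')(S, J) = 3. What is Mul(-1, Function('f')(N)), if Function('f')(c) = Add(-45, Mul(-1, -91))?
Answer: -46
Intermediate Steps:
N = 33 (N = Add(Mul(3, 8), 9) = Add(24, 9) = 33)
Function('f')(c) = 46 (Function('f')(c) = Add(-45, 91) = 46)
Mul(-1, Function('f')(N)) = Mul(-1, 46) = -46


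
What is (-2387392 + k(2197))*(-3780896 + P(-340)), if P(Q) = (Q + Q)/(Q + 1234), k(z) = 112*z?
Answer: 1206324874697152/149 ≈ 8.0961e+12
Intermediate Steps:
P(Q) = 2*Q/(1234 + Q) (P(Q) = (2*Q)/(1234 + Q) = 2*Q/(1234 + Q))
(-2387392 + k(2197))*(-3780896 + P(-340)) = (-2387392 + 112*2197)*(-3780896 + 2*(-340)/(1234 - 340)) = (-2387392 + 246064)*(-3780896 + 2*(-340)/894) = -2141328*(-3780896 + 2*(-340)*(1/894)) = -2141328*(-3780896 - 340/447) = -2141328*(-1690060852/447) = 1206324874697152/149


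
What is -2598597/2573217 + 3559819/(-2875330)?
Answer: -1848001186637/822094226290 ≈ -2.2479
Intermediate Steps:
-2598597/2573217 + 3559819/(-2875330) = -2598597*1/2573217 + 3559819*(-1/2875330) = -288733/285913 - 3559819/2875330 = -1848001186637/822094226290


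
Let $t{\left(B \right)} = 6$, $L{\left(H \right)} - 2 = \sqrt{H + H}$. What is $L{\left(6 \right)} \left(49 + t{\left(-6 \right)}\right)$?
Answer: $110 + 110 \sqrt{3} \approx 300.53$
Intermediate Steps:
$L{\left(H \right)} = 2 + \sqrt{2} \sqrt{H}$ ($L{\left(H \right)} = 2 + \sqrt{H + H} = 2 + \sqrt{2 H} = 2 + \sqrt{2} \sqrt{H}$)
$L{\left(6 \right)} \left(49 + t{\left(-6 \right)}\right) = \left(2 + \sqrt{2} \sqrt{6}\right) \left(49 + 6\right) = \left(2 + 2 \sqrt{3}\right) 55 = 110 + 110 \sqrt{3}$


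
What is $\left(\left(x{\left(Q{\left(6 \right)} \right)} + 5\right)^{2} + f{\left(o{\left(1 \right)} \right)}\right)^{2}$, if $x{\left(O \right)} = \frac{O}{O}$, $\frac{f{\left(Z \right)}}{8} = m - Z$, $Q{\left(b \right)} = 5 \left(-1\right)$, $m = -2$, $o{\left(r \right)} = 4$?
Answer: $144$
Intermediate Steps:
$Q{\left(b \right)} = -5$
$f{\left(Z \right)} = -16 - 8 Z$ ($f{\left(Z \right)} = 8 \left(-2 - Z\right) = -16 - 8 Z$)
$x{\left(O \right)} = 1$
$\left(\left(x{\left(Q{\left(6 \right)} \right)} + 5\right)^{2} + f{\left(o{\left(1 \right)} \right)}\right)^{2} = \left(\left(1 + 5\right)^{2} - 48\right)^{2} = \left(6^{2} - 48\right)^{2} = \left(36 - 48\right)^{2} = \left(-12\right)^{2} = 144$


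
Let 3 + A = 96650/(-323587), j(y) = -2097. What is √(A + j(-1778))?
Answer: 5*I*√8796768899138/323587 ≈ 45.829*I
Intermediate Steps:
A = -1067411/323587 (A = -3 + 96650/(-323587) = -3 + 96650*(-1/323587) = -3 - 96650/323587 = -1067411/323587 ≈ -3.2987)
√(A + j(-1778)) = √(-1067411/323587 - 2097) = √(-679629350/323587) = 5*I*√8796768899138/323587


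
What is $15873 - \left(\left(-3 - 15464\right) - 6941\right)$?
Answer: $38281$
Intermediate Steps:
$15873 - \left(\left(-3 - 15464\right) - 6941\right) = 15873 - \left(-15467 - 6941\right) = 15873 - -22408 = 15873 + 22408 = 38281$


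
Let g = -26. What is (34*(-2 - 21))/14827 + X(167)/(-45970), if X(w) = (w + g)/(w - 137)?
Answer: -360182269/6815971900 ≈ -0.052844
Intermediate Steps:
X(w) = (-26 + w)/(-137 + w) (X(w) = (w - 26)/(w - 137) = (-26 + w)/(-137 + w))
(34*(-2 - 21))/14827 + X(167)/(-45970) = (34*(-2 - 21))/14827 + ((-26 + 167)/(-137 + 167))/(-45970) = (34*(-23))*(1/14827) + (141/30)*(-1/45970) = -782*1/14827 + ((1/30)*141)*(-1/45970) = -782/14827 + (47/10)*(-1/45970) = -782/14827 - 47/459700 = -360182269/6815971900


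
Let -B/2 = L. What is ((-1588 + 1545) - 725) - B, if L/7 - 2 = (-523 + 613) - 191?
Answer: -2154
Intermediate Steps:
L = -693 (L = 14 + 7*((-523 + 613) - 191) = 14 + 7*(90 - 191) = 14 + 7*(-101) = 14 - 707 = -693)
B = 1386 (B = -2*(-693) = 1386)
((-1588 + 1545) - 725) - B = ((-1588 + 1545) - 725) - 1*1386 = (-43 - 725) - 1386 = -768 - 1386 = -2154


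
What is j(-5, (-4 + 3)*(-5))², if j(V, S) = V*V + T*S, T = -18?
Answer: 4225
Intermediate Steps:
j(V, S) = V² - 18*S (j(V, S) = V*V - 18*S = V² - 18*S)
j(-5, (-4 + 3)*(-5))² = ((-5)² - 18*(-4 + 3)*(-5))² = (25 - (-18)*(-5))² = (25 - 18*5)² = (25 - 90)² = (-65)² = 4225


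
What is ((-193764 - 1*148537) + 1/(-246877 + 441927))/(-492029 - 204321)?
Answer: 66765810049/135823067500 ≈ 0.49156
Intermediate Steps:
((-193764 - 1*148537) + 1/(-246877 + 441927))/(-492029 - 204321) = ((-193764 - 148537) + 1/195050)/(-696350) = (-342301 + 1/195050)*(-1/696350) = -66765810049/195050*(-1/696350) = 66765810049/135823067500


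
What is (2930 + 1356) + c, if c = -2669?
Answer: 1617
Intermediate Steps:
(2930 + 1356) + c = (2930 + 1356) - 2669 = 4286 - 2669 = 1617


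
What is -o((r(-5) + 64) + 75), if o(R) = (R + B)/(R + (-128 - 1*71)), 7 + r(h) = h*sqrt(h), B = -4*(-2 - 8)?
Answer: 11399/4614 - 1195*I*sqrt(5)/4614 ≈ 2.4705 - 0.57913*I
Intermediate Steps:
B = 40 (B = -4*(-10) = 40)
r(h) = -7 + h**(3/2) (r(h) = -7 + h*sqrt(h) = -7 + h**(3/2))
o(R) = (40 + R)/(-199 + R) (o(R) = (R + 40)/(R + (-128 - 1*71)) = (40 + R)/(R + (-128 - 71)) = (40 + R)/(R - 199) = (40 + R)/(-199 + R))
-o((r(-5) + 64) + 75) = -(40 + (((-7 + (-5)**(3/2)) + 64) + 75))/(-199 + (((-7 + (-5)**(3/2)) + 64) + 75)) = -(40 + (((-7 - 5*I*sqrt(5)) + 64) + 75))/(-199 + (((-7 - 5*I*sqrt(5)) + 64) + 75)) = -(40 + ((57 - 5*I*sqrt(5)) + 75))/(-199 + ((57 - 5*I*sqrt(5)) + 75)) = -(40 + (132 - 5*I*sqrt(5)))/(-199 + (132 - 5*I*sqrt(5))) = -(172 - 5*I*sqrt(5))/(-67 - 5*I*sqrt(5))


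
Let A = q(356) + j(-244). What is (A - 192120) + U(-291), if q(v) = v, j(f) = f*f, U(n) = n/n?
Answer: -132227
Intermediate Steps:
U(n) = 1
j(f) = f**2
A = 59892 (A = 356 + (-244)**2 = 356 + 59536 = 59892)
(A - 192120) + U(-291) = (59892 - 192120) + 1 = -132228 + 1 = -132227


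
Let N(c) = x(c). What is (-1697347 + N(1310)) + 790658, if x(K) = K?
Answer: -905379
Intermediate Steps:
N(c) = c
(-1697347 + N(1310)) + 790658 = (-1697347 + 1310) + 790658 = -1696037 + 790658 = -905379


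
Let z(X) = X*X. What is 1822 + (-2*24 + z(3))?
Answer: 1783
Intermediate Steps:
z(X) = X**2
1822 + (-2*24 + z(3)) = 1822 + (-2*24 + 3**2) = 1822 + (-48 + 9) = 1822 - 39 = 1783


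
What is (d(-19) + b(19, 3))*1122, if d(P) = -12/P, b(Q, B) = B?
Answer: 77418/19 ≈ 4074.6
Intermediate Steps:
(d(-19) + b(19, 3))*1122 = (-12/(-19) + 3)*1122 = (-12*(-1/19) + 3)*1122 = (12/19 + 3)*1122 = (69/19)*1122 = 77418/19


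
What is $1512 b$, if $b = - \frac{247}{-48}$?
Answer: $\frac{15561}{2} \approx 7780.5$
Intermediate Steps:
$b = \frac{247}{48}$ ($b = \left(-247\right) \left(- \frac{1}{48}\right) = \frac{247}{48} \approx 5.1458$)
$1512 b = 1512 \cdot \frac{247}{48} = \frac{15561}{2}$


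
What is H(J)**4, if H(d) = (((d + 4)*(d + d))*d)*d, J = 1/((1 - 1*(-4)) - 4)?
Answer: 10000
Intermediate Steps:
J = 1 (J = 1/((1 + 4) - 4) = 1/(5 - 4) = 1/1 = 1)
H(d) = 2*d**3*(4 + d) (H(d) = (((4 + d)*(2*d))*d)*d = ((2*d*(4 + d))*d)*d = (2*d**2*(4 + d))*d = 2*d**3*(4 + d))
H(J)**4 = (2*1**3*(4 + 1))**4 = (2*1*5)**4 = 10**4 = 10000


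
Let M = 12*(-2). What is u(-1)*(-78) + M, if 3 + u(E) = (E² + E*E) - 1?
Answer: 132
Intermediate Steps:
M = -24
u(E) = -4 + 2*E² (u(E) = -3 + ((E² + E*E) - 1) = -3 + ((E² + E²) - 1) = -3 + (2*E² - 1) = -3 + (-1 + 2*E²) = -4 + 2*E²)
u(-1)*(-78) + M = (-4 + 2*(-1)²)*(-78) - 24 = (-4 + 2*1)*(-78) - 24 = (-4 + 2)*(-78) - 24 = -2*(-78) - 24 = 156 - 24 = 132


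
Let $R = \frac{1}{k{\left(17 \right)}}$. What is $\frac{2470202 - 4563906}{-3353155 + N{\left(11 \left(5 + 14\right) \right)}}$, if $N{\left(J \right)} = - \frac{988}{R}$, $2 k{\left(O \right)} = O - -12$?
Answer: $\frac{2093704}{3367481} \approx 0.62174$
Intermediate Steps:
$k{\left(O \right)} = 6 + \frac{O}{2}$ ($k{\left(O \right)} = \frac{O - -12}{2} = \frac{O + 12}{2} = \frac{12 + O}{2} = 6 + \frac{O}{2}$)
$R = \frac{2}{29}$ ($R = \frac{1}{6 + \frac{1}{2} \cdot 17} = \frac{1}{6 + \frac{17}{2}} = \frac{1}{\frac{29}{2}} = \frac{2}{29} \approx 0.068966$)
$N{\left(J \right)} = -14326$ ($N{\left(J \right)} = - \frac{988}{\frac{2}{29}} = \left(-988\right) \frac{29}{2} = -14326$)
$\frac{2470202 - 4563906}{-3353155 + N{\left(11 \left(5 + 14\right) \right)}} = \frac{2470202 - 4563906}{-3353155 - 14326} = - \frac{2093704}{-3367481} = \left(-2093704\right) \left(- \frac{1}{3367481}\right) = \frac{2093704}{3367481}$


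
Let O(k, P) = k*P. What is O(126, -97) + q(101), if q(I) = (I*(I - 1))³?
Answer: 1030300987778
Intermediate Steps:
O(k, P) = P*k
q(I) = I³*(-1 + I)³ (q(I) = (I*(-1 + I))³ = I³*(-1 + I)³)
O(126, -97) + q(101) = -97*126 + 101³*(-1 + 101)³ = -12222 + 1030301*100³ = -12222 + 1030301*1000000 = -12222 + 1030301000000 = 1030300987778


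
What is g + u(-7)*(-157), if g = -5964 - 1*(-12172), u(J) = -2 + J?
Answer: 7621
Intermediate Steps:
g = 6208 (g = -5964 + 12172 = 6208)
g + u(-7)*(-157) = 6208 + (-2 - 7)*(-157) = 6208 - 9*(-157) = 6208 + 1413 = 7621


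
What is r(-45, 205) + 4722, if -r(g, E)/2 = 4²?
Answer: 4690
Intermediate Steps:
r(g, E) = -32 (r(g, E) = -2*4² = -2*16 = -32)
r(-45, 205) + 4722 = -32 + 4722 = 4690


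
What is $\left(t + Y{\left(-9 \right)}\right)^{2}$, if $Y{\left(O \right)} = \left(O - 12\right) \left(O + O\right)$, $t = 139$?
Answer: $267289$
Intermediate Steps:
$Y{\left(O \right)} = 2 O \left(-12 + O\right)$ ($Y{\left(O \right)} = \left(-12 + O\right) 2 O = 2 O \left(-12 + O\right)$)
$\left(t + Y{\left(-9 \right)}\right)^{2} = \left(139 + 2 \left(-9\right) \left(-12 - 9\right)\right)^{2} = \left(139 + 2 \left(-9\right) \left(-21\right)\right)^{2} = \left(139 + 378\right)^{2} = 517^{2} = 267289$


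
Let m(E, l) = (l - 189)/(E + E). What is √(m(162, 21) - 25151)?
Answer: 7*I*√41577/9 ≈ 158.59*I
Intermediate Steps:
m(E, l) = (-189 + l)/(2*E) (m(E, l) = (-189 + l)/((2*E)) = (-189 + l)*(1/(2*E)) = (-189 + l)/(2*E))
√(m(162, 21) - 25151) = √((½)*(-189 + 21)/162 - 25151) = √((½)*(1/162)*(-168) - 25151) = √(-14/27 - 25151) = √(-679091/27) = 7*I*√41577/9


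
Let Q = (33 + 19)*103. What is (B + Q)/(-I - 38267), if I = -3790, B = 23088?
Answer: -28444/34477 ≈ -0.82501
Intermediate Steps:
Q = 5356 (Q = 52*103 = 5356)
(B + Q)/(-I - 38267) = (23088 + 5356)/(-1*(-3790) - 38267) = 28444/(3790 - 38267) = 28444/(-34477) = 28444*(-1/34477) = -28444/34477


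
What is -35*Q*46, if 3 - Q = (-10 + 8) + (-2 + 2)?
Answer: -8050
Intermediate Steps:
Q = 5 (Q = 3 - ((-10 + 8) + (-2 + 2)) = 3 - (-2 + 0) = 3 - 1*(-2) = 3 + 2 = 5)
-35*Q*46 = -35*5*46 = -175*46 = -8050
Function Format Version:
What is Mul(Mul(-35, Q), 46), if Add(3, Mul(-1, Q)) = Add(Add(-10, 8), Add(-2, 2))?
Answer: -8050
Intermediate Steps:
Q = 5 (Q = Add(3, Mul(-1, Add(Add(-10, 8), Add(-2, 2)))) = Add(3, Mul(-1, Add(-2, 0))) = Add(3, Mul(-1, -2)) = Add(3, 2) = 5)
Mul(Mul(-35, Q), 46) = Mul(Mul(-35, 5), 46) = Mul(-175, 46) = -8050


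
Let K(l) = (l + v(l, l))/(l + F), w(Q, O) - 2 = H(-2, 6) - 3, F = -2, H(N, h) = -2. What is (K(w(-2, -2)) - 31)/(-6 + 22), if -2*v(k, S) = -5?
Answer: -309/160 ≈ -1.9312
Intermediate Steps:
v(k, S) = 5/2 (v(k, S) = -½*(-5) = 5/2)
w(Q, O) = -3 (w(Q, O) = 2 + (-2 - 3) = 2 - 5 = -3)
K(l) = (5/2 + l)/(-2 + l) (K(l) = (l + 5/2)/(l - 2) = (5/2 + l)/(-2 + l))
(K(w(-2, -2)) - 31)/(-6 + 22) = ((5/2 - 3)/(-2 - 3) - 31)/(-6 + 22) = (-½/(-5) - 31)/16 = (-⅕*(-½) - 31)*(1/16) = (⅒ - 31)*(1/16) = -309/10*1/16 = -309/160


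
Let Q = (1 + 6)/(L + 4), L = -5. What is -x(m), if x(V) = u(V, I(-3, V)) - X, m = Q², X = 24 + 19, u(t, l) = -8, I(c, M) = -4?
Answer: 51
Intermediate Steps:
Q = -7 (Q = (1 + 6)/(-5 + 4) = 7/(-1) = 7*(-1) = -7)
X = 43
m = 49 (m = (-7)² = 49)
x(V) = -51 (x(V) = -8 - 1*43 = -8 - 43 = -51)
-x(m) = -1*(-51) = 51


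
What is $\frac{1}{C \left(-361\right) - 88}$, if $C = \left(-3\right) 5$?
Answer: $\frac{1}{5327} \approx 0.00018772$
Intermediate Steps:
$C = -15$
$\frac{1}{C \left(-361\right) - 88} = \frac{1}{\left(-15\right) \left(-361\right) - 88} = \frac{1}{5415 - 88} = \frac{1}{5327}$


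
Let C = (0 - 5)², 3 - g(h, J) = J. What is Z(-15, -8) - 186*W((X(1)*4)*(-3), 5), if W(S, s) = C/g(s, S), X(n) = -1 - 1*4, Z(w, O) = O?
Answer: 1398/19 ≈ 73.579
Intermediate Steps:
g(h, J) = 3 - J
X(n) = -5 (X(n) = -1 - 4 = -5)
C = 25 (C = (-5)² = 25)
W(S, s) = 25/(3 - S)
Z(-15, -8) - 186*W((X(1)*4)*(-3), 5) = -8 - 186*(-25/(-3 - 5*4*(-3))) = -8 - 186*(-25/(-3 - 20*(-3))) = -8 - 186*(-25/(-3 + 60)) = -8 - 186*(-25/57) = -8 - 186*(-25*1/57) = -8 - 186*(-25)/57 = -8 - 1*(-1550/19) = -8 + 1550/19 = 1398/19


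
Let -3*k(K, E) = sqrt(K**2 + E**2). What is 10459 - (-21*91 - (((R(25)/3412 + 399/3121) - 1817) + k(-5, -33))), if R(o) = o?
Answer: 112378774569/10648852 - sqrt(1114)/3 ≈ 10542.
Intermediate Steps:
k(K, E) = -sqrt(E**2 + K**2)/3 (k(K, E) = -sqrt(K**2 + E**2)/3 = -sqrt(E**2 + K**2)/3)
10459 - (-21*91 - (((R(25)/3412 + 399/3121) - 1817) + k(-5, -33))) = 10459 - (-21*91 - (((25/3412 + 399/3121) - 1817) - sqrt((-33)**2 + (-5)**2)/3)) = 10459 - (-1911 - (((25*(1/3412) + 399*(1/3121)) - 1817) - sqrt(1089 + 25)/3)) = 10459 - (-1911 - (((25/3412 + 399/3121) - 1817) - sqrt(1114)/3)) = 10459 - (-1911 - ((1439413/10648852 - 1817) - sqrt(1114)/3)) = 10459 - (-1911 - (-19347524671/10648852 - sqrt(1114)/3)) = 10459 - (-1911 + (19347524671/10648852 + sqrt(1114)/3)) = 10459 - (-1002431501/10648852 + sqrt(1114)/3) = 10459 + (1002431501/10648852 - sqrt(1114)/3) = 112378774569/10648852 - sqrt(1114)/3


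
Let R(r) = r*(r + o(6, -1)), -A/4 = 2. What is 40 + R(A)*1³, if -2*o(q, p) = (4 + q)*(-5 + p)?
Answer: -136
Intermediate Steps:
A = -8 (A = -4*2 = -8)
o(q, p) = -(-5 + p)*(4 + q)/2 (o(q, p) = -(4 + q)*(-5 + p)/2 = -(-5 + p)*(4 + q)/2)
R(r) = r*(30 + r) (R(r) = r*(r + (10 - 2*(-1) + (5/2)*6 - ½*(-1)*6)) = r*(r + (10 + 2 + 15 + 3)) = r*(r + 30) = r*(30 + r))
40 + R(A)*1³ = 40 - 8*(30 - 8)*1³ = 40 - 8*22*1 = 40 - 176*1 = 40 - 176 = -136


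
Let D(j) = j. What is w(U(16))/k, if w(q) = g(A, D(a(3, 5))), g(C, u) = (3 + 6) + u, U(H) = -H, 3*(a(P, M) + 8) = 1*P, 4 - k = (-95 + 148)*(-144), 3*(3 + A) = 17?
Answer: 1/3818 ≈ 0.00026192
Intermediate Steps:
A = 8/3 (A = -3 + (⅓)*17 = -3 + 17/3 = 8/3 ≈ 2.6667)
k = 7636 (k = 4 - (-95 + 148)*(-144) = 4 - 53*(-144) = 4 - 1*(-7632) = 4 + 7632 = 7636)
a(P, M) = -8 + P/3 (a(P, M) = -8 + (1*P)/3 = -8 + P/3)
g(C, u) = 9 + u
w(q) = 2 (w(q) = 9 + (-8 + (⅓)*3) = 9 + (-8 + 1) = 9 - 7 = 2)
w(U(16))/k = 2/7636 = 2*(1/7636) = 1/3818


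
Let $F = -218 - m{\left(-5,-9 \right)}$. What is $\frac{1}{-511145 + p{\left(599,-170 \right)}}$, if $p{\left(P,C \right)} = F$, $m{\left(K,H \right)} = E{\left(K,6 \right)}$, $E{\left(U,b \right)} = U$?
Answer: $- \frac{1}{511358} \approx -1.9556 \cdot 10^{-6}$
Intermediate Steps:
$m{\left(K,H \right)} = K$
$F = -213$ ($F = -218 - -5 = -218 + 5 = -213$)
$p{\left(P,C \right)} = -213$
$\frac{1}{-511145 + p{\left(599,-170 \right)}} = \frac{1}{-511145 - 213} = \frac{1}{-511358} = - \frac{1}{511358}$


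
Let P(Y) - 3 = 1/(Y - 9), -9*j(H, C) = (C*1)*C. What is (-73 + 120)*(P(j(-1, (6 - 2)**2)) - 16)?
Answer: -206330/337 ≈ -612.25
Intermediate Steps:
j(H, C) = -C**2/9 (j(H, C) = -C*1*C/9 = -C*C/9 = -C**2/9)
P(Y) = 3 + 1/(-9 + Y) (P(Y) = 3 + 1/(Y - 9) = 3 + 1/(-9 + Y))
(-73 + 120)*(P(j(-1, (6 - 2)**2)) - 16) = (-73 + 120)*((-26 + 3*(-(6 - 2)**4/9))/(-9 - (6 - 2)**4/9) - 16) = 47*((-26 + 3*(-(4**2)**2/9))/(-9 - (4**2)**2/9) - 16) = 47*((-26 + 3*(-1/9*16**2))/(-9 - 1/9*16**2) - 16) = 47*((-26 + 3*(-1/9*256))/(-9 - 1/9*256) - 16) = 47*((-26 + 3*(-256/9))/(-9 - 256/9) - 16) = 47*((-26 - 256/3)/(-337/9) - 16) = 47*(-9/337*(-334/3) - 16) = 47*(1002/337 - 16) = 47*(-4390/337) = -206330/337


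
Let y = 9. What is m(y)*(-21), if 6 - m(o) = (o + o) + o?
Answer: 441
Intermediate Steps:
m(o) = 6 - 3*o (m(o) = 6 - ((o + o) + o) = 6 - (2*o + o) = 6 - 3*o)
m(y)*(-21) = (6 - 3*9)*(-21) = (6 - 27)*(-21) = -21*(-21) = 441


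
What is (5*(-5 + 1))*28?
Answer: -560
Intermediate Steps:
(5*(-5 + 1))*28 = (5*(-4))*28 = -20*28 = -560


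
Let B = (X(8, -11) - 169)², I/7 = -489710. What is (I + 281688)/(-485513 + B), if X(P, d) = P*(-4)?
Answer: 1573141/222556 ≈ 7.0685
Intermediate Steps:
X(P, d) = -4*P
I = -3427970 (I = 7*(-489710) = -3427970)
B = 40401 (B = (-4*8 - 169)² = (-32 - 169)² = (-201)² = 40401)
(I + 281688)/(-485513 + B) = (-3427970 + 281688)/(-485513 + 40401) = -3146282/(-445112) = -3146282*(-1/445112) = 1573141/222556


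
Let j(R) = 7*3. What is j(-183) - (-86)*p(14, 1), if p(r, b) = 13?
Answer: 1139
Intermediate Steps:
j(R) = 21
j(-183) - (-86)*p(14, 1) = 21 - (-86)*13 = 21 - 1*(-1118) = 21 + 1118 = 1139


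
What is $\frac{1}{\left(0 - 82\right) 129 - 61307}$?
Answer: $- \frac{1}{71885} \approx -1.3911 \cdot 10^{-5}$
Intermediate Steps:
$\frac{1}{\left(0 - 82\right) 129 - 61307} = \frac{1}{\left(-82\right) 129 - 61307} = \frac{1}{-10578 - 61307} = \frac{1}{-71885} = - \frac{1}{71885}$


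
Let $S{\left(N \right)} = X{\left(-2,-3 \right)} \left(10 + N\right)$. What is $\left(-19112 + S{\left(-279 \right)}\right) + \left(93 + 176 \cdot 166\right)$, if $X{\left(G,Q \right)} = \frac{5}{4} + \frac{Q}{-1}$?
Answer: $\frac{36215}{4} \approx 9053.8$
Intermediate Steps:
$X{\left(G,Q \right)} = \frac{5}{4} - Q$ ($X{\left(G,Q \right)} = 5 \cdot \frac{1}{4} + Q \left(-1\right) = \frac{5}{4} - Q$)
$S{\left(N \right)} = \frac{85}{2} + \frac{17 N}{4}$ ($S{\left(N \right)} = \left(\frac{5}{4} - -3\right) \left(10 + N\right) = \left(\frac{5}{4} + 3\right) \left(10 + N\right) = \frac{17 \left(10 + N\right)}{4} = \frac{85}{2} + \frac{17 N}{4}$)
$\left(-19112 + S{\left(-279 \right)}\right) + \left(93 + 176 \cdot 166\right) = \left(-19112 + \left(\frac{85}{2} + \frac{17}{4} \left(-279\right)\right)\right) + \left(93 + 176 \cdot 166\right) = \left(-19112 + \left(\frac{85}{2} - \frac{4743}{4}\right)\right) + \left(93 + 29216\right) = \left(-19112 - \frac{4573}{4}\right) + 29309 = - \frac{81021}{4} + 29309 = \frac{36215}{4}$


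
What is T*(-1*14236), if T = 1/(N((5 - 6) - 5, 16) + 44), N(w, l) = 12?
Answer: -3559/14 ≈ -254.21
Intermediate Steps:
T = 1/56 (T = 1/(12 + 44) = 1/56 ≈ 0.017857)
T*(-1*14236) = (-1*14236)/56 = (1/56)*(-14236) = -3559/14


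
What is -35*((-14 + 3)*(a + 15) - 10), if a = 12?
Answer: 10745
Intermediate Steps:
-35*((-14 + 3)*(a + 15) - 10) = -35*((-14 + 3)*(12 + 15) - 10) = -35*(-11*27 - 10) = -35*(-297 - 10) = -35*(-307) = 10745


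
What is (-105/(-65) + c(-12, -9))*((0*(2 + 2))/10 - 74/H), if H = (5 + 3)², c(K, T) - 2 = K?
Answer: 4033/416 ≈ 9.6947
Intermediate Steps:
c(K, T) = 2 + K
H = 64 (H = 8² = 64)
(-105/(-65) + c(-12, -9))*((0*(2 + 2))/10 - 74/H) = (-105/(-65) + (2 - 12))*((0*(2 + 2))/10 - 74/64) = (-105*(-1/65) - 10)*((0*4)*(⅒) - 74*1/64) = (21/13 - 10)*(0*(⅒) - 37/32) = -109*(0 - 37/32)/13 = -109/13*(-37/32) = 4033/416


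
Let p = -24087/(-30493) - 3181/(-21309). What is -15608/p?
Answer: -2535423364974/152567029 ≈ -16618.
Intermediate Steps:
p = 610268116/649775337 (p = -24087*(-1/30493) - 3181*(-1/21309) = 24087/30493 + 3181/21309 = 610268116/649775337 ≈ 0.93920)
-15608/p = -15608/610268116/649775337 = -15608*649775337/610268116 = -2535423364974/152567029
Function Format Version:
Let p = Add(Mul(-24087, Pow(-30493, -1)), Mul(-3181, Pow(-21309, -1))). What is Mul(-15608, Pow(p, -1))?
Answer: Rational(-2535423364974, 152567029) ≈ -16618.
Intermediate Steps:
p = Rational(610268116, 649775337) (p = Add(Mul(-24087, Rational(-1, 30493)), Mul(-3181, Rational(-1, 21309))) = Add(Rational(24087, 30493), Rational(3181, 21309)) = Rational(610268116, 649775337) ≈ 0.93920)
Mul(-15608, Pow(p, -1)) = Mul(-15608, Pow(Rational(610268116, 649775337), -1)) = Mul(-15608, Rational(649775337, 610268116)) = Rational(-2535423364974, 152567029)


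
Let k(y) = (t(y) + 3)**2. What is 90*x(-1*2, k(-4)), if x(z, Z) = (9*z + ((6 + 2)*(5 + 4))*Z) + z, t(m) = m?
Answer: 4680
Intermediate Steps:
k(y) = (3 + y)**2 (k(y) = (y + 3)**2 = (3 + y)**2)
x(z, Z) = 10*z + 72*Z (x(z, Z) = (9*z + (8*9)*Z) + z = (9*z + 72*Z) + z = 10*z + 72*Z)
90*x(-1*2, k(-4)) = 90*(10*(-1*2) + 72*(3 - 4)**2) = 90*(10*(-2) + 72*(-1)**2) = 90*(-20 + 72*1) = 90*(-20 + 72) = 90*52 = 4680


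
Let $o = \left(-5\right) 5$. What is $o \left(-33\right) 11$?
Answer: $9075$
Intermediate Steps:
$o = -25$
$o \left(-33\right) 11 = \left(-25\right) \left(-33\right) 11 = 825 \cdot 11 = 9075$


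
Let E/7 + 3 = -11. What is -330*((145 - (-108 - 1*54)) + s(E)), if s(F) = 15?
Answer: -106260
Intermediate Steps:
E = -98 (E = -21 + 7*(-11) = -21 - 77 = -98)
-330*((145 - (-108 - 1*54)) + s(E)) = -330*((145 - (-108 - 1*54)) + 15) = -330*((145 - (-108 - 54)) + 15) = -330*((145 - 1*(-162)) + 15) = -330*((145 + 162) + 15) = -330*(307 + 15) = -330*322 = -106260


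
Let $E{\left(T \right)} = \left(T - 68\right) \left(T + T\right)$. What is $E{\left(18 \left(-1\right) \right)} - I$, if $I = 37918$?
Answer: $-34822$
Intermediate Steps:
$E{\left(T \right)} = 2 T \left(-68 + T\right)$ ($E{\left(T \right)} = \left(-68 + T\right) 2 T = 2 T \left(-68 + T\right)$)
$E{\left(18 \left(-1\right) \right)} - I = 2 \cdot 18 \left(-1\right) \left(-68 + 18 \left(-1\right)\right) - 37918 = 2 \left(-18\right) \left(-68 - 18\right) - 37918 = 2 \left(-18\right) \left(-86\right) - 37918 = 3096 - 37918 = -34822$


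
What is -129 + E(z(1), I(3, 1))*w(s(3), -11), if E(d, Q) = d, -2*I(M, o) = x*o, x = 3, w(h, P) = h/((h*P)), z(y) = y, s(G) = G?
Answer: -1420/11 ≈ -129.09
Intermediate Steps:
w(h, P) = 1/P (w(h, P) = h/((P*h)) = h*(1/(P*h)) = 1/P)
I(M, o) = -3*o/2
-129 + E(z(1), I(3, 1))*w(s(3), -11) = -129 + 1/(-11) = -129 + 1*(-1/11) = -129 - 1/11 = -1420/11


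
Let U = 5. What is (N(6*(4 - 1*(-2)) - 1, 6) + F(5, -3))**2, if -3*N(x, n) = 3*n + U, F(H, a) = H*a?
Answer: 4624/9 ≈ 513.78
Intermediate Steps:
N(x, n) = -5/3 - n (N(x, n) = -(3*n + 5)/3 = -(5 + 3*n)/3 = -5/3 - n)
(N(6*(4 - 1*(-2)) - 1, 6) + F(5, -3))**2 = ((-5/3 - 1*6) + 5*(-3))**2 = ((-5/3 - 6) - 15)**2 = (-23/3 - 15)**2 = (-68/3)**2 = 4624/9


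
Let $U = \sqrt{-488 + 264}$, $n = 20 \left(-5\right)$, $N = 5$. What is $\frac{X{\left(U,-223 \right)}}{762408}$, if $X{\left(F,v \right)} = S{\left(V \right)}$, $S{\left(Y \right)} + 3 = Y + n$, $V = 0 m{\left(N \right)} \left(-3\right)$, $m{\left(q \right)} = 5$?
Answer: $- \frac{103}{762408} \approx -0.0001351$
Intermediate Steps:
$n = -100$
$V = 0$ ($V = 0 \cdot 5 \left(-3\right) = 0 \left(-3\right) = 0$)
$U = 4 i \sqrt{14}$ ($U = \sqrt{-224} = 4 i \sqrt{14} \approx 14.967 i$)
$S{\left(Y \right)} = -103 + Y$ ($S{\left(Y \right)} = -3 + \left(Y - 100\right) = -3 + \left(-100 + Y\right) = -103 + Y$)
$X{\left(F,v \right)} = -103$ ($X{\left(F,v \right)} = -103 + 0 = -103$)
$\frac{X{\left(U,-223 \right)}}{762408} = - \frac{103}{762408}$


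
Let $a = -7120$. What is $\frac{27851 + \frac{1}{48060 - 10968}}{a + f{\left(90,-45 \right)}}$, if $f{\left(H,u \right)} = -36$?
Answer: $- \frac{1033049293}{265430352} \approx -3.892$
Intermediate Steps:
$\frac{27851 + \frac{1}{48060 - 10968}}{a + f{\left(90,-45 \right)}} = \frac{27851 + \frac{1}{48060 - 10968}}{-7120 - 36} = \frac{27851 + \frac{1}{37092}}{-7156} = \left(27851 + \frac{1}{37092}\right) \left(- \frac{1}{7156}\right) = \frac{1033049293}{37092} \left(- \frac{1}{7156}\right) = - \frac{1033049293}{265430352}$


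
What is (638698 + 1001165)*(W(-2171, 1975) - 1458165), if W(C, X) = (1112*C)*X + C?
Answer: -7821179869796568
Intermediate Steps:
W(C, X) = C + 1112*C*X (W(C, X) = 1112*C*X + C = C + 1112*C*X)
(638698 + 1001165)*(W(-2171, 1975) - 1458165) = (638698 + 1001165)*(-2171*(1 + 1112*1975) - 1458165) = 1639863*(-2171*(1 + 2196200) - 1458165) = 1639863*(-2171*2196201 - 1458165) = 1639863*(-4767952371 - 1458165) = 1639863*(-4769410536) = -7821179869796568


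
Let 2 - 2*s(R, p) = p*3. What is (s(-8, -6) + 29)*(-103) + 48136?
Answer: 44119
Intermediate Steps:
s(R, p) = 1 - 3*p/2 (s(R, p) = 1 - p*3/2 = 1 - 3*p/2)
(s(-8, -6) + 29)*(-103) + 48136 = ((1 - 3/2*(-6)) + 29)*(-103) + 48136 = ((1 + 9) + 29)*(-103) + 48136 = (10 + 29)*(-103) + 48136 = 39*(-103) + 48136 = -4017 + 48136 = 44119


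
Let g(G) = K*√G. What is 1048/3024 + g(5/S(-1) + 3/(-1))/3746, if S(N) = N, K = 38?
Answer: 131/378 + 38*I*√2/1873 ≈ 0.34656 + 0.028692*I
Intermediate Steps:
g(G) = 38*√G
1048/3024 + g(5/S(-1) + 3/(-1))/3746 = 1048/3024 + (38*√(5/(-1) + 3/(-1)))/3746 = 1048*(1/3024) + (38*√(5*(-1) + 3*(-1)))*(1/3746) = 131/378 + (38*√(-5 - 3))*(1/3746) = 131/378 + (38*√(-8))*(1/3746) = 131/378 + (38*(2*I*√2))*(1/3746) = 131/378 + (76*I*√2)*(1/3746) = 131/378 + 38*I*√2/1873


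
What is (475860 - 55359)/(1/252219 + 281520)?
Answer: 106058341719/71004692881 ≈ 1.4937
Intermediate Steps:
(475860 - 55359)/(1/252219 + 281520) = 420501/(1/252219 + 281520) = 420501/(71004692881/252219) = 420501*(252219/71004692881) = 106058341719/71004692881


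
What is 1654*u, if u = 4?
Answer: 6616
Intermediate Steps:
1654*u = 1654*4 = 6616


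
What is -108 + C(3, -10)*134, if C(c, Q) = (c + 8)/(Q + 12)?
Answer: 629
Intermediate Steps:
C(c, Q) = (8 + c)/(12 + Q)
-108 + C(3, -10)*134 = -108 + ((8 + 3)/(12 - 10))*134 = -108 + (11/2)*134 = -108 + 737 = 629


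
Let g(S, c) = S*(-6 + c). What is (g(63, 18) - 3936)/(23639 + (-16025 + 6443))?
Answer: -3180/14057 ≈ -0.22622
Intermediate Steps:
(g(63, 18) - 3936)/(23639 + (-16025 + 6443)) = (63*(-6 + 18) - 3936)/(23639 + (-16025 + 6443)) = (63*12 - 3936)/(23639 - 9582) = (756 - 3936)/14057 = -3180*1/14057 = -3180/14057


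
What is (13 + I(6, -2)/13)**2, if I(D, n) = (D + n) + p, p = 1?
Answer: 30276/169 ≈ 179.15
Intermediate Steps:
I(D, n) = 1 + D + n (I(D, n) = (D + n) + 1 = 1 + D + n)
(13 + I(6, -2)/13)**2 = (13 + (1 + 6 - 2)/13)**2 = (13 + 5*(1/13))**2 = (13 + 5/13)**2 = (174/13)**2 = 30276/169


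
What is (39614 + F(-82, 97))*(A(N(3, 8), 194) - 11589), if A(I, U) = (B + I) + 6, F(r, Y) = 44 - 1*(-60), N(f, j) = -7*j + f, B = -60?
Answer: -464541728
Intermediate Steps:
N(f, j) = f - 7*j
F(r, Y) = 104 (F(r, Y) = 44 + 60 = 104)
A(I, U) = -54 + I (A(I, U) = (-60 + I) + 6 = -54 + I)
(39614 + F(-82, 97))*(A(N(3, 8), 194) - 11589) = (39614 + 104)*((-54 + (3 - 7*8)) - 11589) = 39718*((-54 + (3 - 56)) - 11589) = 39718*((-54 - 53) - 11589) = 39718*(-107 - 11589) = 39718*(-11696) = -464541728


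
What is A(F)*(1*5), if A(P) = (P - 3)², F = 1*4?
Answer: 5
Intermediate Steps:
F = 4
A(P) = (-3 + P)²
A(F)*(1*5) = (-3 + 4)²*(1*5) = 1²*5 = 1*5 = 5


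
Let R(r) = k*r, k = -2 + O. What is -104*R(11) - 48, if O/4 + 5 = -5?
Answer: 48000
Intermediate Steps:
O = -40 (O = -20 + 4*(-5) = -20 - 20 = -40)
k = -42 (k = -2 - 40 = -42)
R(r) = -42*r
-104*R(11) - 48 = -(-4368)*11 - 48 = -104*(-462) - 48 = 48048 - 48 = 48000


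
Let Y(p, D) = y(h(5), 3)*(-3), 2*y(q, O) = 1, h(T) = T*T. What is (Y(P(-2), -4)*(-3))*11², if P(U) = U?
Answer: 1089/2 ≈ 544.50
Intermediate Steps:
h(T) = T²
y(q, O) = ½ (y(q, O) = (½)*1 = ½)
Y(p, D) = -3/2 (Y(p, D) = (½)*(-3) = -3/2)
(Y(P(-2), -4)*(-3))*11² = -3/2*(-3)*11² = (9/2)*121 = 1089/2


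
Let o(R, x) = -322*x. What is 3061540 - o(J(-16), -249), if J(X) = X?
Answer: 2981362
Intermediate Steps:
3061540 - o(J(-16), -249) = 3061540 - (-322)*(-249) = 3061540 - 1*80178 = 3061540 - 80178 = 2981362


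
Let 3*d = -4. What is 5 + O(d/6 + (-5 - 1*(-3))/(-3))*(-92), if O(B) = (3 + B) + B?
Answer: -3175/9 ≈ -352.78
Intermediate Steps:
d = -4/3 (d = (⅓)*(-4) = -4/3 ≈ -1.3333)
O(B) = 3 + 2*B
5 + O(d/6 + (-5 - 1*(-3))/(-3))*(-92) = 5 + (3 + 2*(-4/3/6 + (-5 - 1*(-3))/(-3)))*(-92) = 5 + (3 + 2*(-4/3*⅙ + (-5 + 3)*(-⅓)))*(-92) = 5 + (3 + 2*(-2/9 - 2*(-⅓)))*(-92) = 5 + (3 + 2*(-2/9 + ⅔))*(-92) = 5 + (3 + 2*(4/9))*(-92) = 5 + (3 + 8/9)*(-92) = 5 + (35/9)*(-92) = 5 - 3220/9 = -3175/9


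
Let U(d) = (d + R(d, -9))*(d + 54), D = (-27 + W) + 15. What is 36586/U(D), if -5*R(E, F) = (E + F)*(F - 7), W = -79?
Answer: 36586/15207 ≈ 2.4059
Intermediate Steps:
D = -91 (D = (-27 - 79) + 15 = -106 + 15 = -91)
R(E, F) = -(-7 + F)*(E + F)/5 (R(E, F) = -(E + F)*(F - 7)/5 = -(E + F)*(-7 + F)/5 = -(-7 + F)*(E + F)/5)
U(d) = (54 + d)*(-144/5 + 21*d/5) (U(d) = (d + (-⅕*(-9)² + 7*d/5 + (7/5)*(-9) - ⅕*d*(-9)))*(d + 54) = (d + (-⅕*81 + 7*d/5 - 63/5 + 9*d/5))*(54 + d) = (d + (-81/5 + 7*d/5 - 63/5 + 9*d/5))*(54 + d) = (d + (-144/5 + 16*d/5))*(54 + d) = (-144/5 + 21*d/5)*(54 + d) = (54 + d)*(-144/5 + 21*d/5))
36586/U(D) = 36586/(-7776/5 + 198*(-91) + (21/5)*(-91)²) = 36586/(-7776/5 - 18018 + (21/5)*8281) = 36586/(-7776/5 - 18018 + 173901/5) = 36586/15207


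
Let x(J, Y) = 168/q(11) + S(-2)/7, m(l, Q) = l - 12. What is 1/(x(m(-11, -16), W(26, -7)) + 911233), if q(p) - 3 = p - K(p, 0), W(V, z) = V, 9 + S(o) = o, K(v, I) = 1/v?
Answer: 357/325313932 ≈ 1.0974e-6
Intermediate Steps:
S(o) = -9 + o
m(l, Q) = -12 + l
q(p) = 3 + p - 1/p (q(p) = 3 + (p - 1/p) = 3 + p - 1/p)
x(J, Y) = 3751/357 (x(J, Y) = 168/(3 + 11 - 1/11) + (-9 - 2)/7 = 168/(3 + 11 - 1*1/11) - 11*⅐ = 168/(3 + 11 - 1/11) - 11/7 = 168/(153/11) - 11/7 = 168*(11/153) - 11/7 = 616/51 - 11/7 = 3751/357)
1/(x(m(-11, -16), W(26, -7)) + 911233) = 1/(3751/357 + 911233) = 1/(325313932/357) = 357/325313932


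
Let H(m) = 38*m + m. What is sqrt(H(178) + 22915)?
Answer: sqrt(29857) ≈ 172.79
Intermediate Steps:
H(m) = 39*m
sqrt(H(178) + 22915) = sqrt(39*178 + 22915) = sqrt(6942 + 22915) = sqrt(29857)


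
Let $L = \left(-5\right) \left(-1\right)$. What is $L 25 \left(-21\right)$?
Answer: $-2625$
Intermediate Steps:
$L = 5$
$L 25 \left(-21\right) = 5 \cdot 25 \left(-21\right) = 125 \left(-21\right) = -2625$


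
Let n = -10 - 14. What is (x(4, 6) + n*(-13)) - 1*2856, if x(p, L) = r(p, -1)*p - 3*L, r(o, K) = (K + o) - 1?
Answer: -2554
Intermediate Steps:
r(o, K) = -1 + K + o
n = -24
x(p, L) = -3*L + p*(-2 + p) (x(p, L) = (-1 - 1 + p)*p - 3*L = (-2 + p)*p - 3*L = p*(-2 + p) - 3*L = -3*L + p*(-2 + p))
(x(4, 6) + n*(-13)) - 1*2856 = ((-3*6 + 4*(-2 + 4)) - 24*(-13)) - 1*2856 = ((-18 + 4*2) + 312) - 2856 = ((-18 + 8) + 312) - 2856 = (-10 + 312) - 2856 = 302 - 2856 = -2554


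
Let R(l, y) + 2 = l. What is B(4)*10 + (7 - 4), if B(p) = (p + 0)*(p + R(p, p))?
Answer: 243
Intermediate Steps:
R(l, y) = -2 + l
B(p) = p*(-2 + 2*p) (B(p) = (p + 0)*(p + (-2 + p)) = p*(-2 + 2*p))
B(4)*10 + (7 - 4) = (2*4*(-1 + 4))*10 + (7 - 4) = (2*4*3)*10 + 3 = 24*10 + 3 = 240 + 3 = 243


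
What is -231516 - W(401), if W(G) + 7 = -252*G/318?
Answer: -12253135/53 ≈ -2.3119e+5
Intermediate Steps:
W(G) = -7 - 42*G/53 (W(G) = -7 - 252*G/318 = -7 - 252*G*(1/318) = -7 - 42*G/53)
-231516 - W(401) = -231516 - (-7 - 42/53*401) = -231516 - (-7 - 16842/53) = -231516 - 1*(-17213/53) = -231516 + 17213/53 = -12253135/53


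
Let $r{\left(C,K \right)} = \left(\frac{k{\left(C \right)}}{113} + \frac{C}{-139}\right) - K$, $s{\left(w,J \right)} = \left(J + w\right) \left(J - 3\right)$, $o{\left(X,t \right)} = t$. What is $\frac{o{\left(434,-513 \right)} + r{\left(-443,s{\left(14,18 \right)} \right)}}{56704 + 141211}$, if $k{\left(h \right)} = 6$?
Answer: $- \frac{15546158}{3108650905} \approx -0.0050009$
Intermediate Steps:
$s{\left(w,J \right)} = \left(-3 + J\right) \left(J + w\right)$ ($s{\left(w,J \right)} = \left(J + w\right) \left(-3 + J\right) = \left(-3 + J\right) \left(J + w\right)$)
$r{\left(C,K \right)} = \frac{6}{113} - K - \frac{C}{139}$ ($r{\left(C,K \right)} = \left(\frac{6}{113} + \frac{C}{-139}\right) - K = \left(6 \cdot \frac{1}{113} + C \left(- \frac{1}{139}\right)\right) - K = \left(\frac{6}{113} - \frac{C}{139}\right) - K = \frac{6}{113} - K - \frac{C}{139}$)
$\frac{o{\left(434,-513 \right)} + r{\left(-443,s{\left(14,18 \right)} \right)}}{56704 + 141211} = \frac{-513 - \left(\frac{5038175}{15707} - 54 + 210\right)}{56704 + 141211} = \frac{-513 + \left(\frac{6}{113} - \left(324 - 54 - 42 + 252\right) + \frac{443}{139}\right)}{197915} = \left(-513 + \left(\frac{6}{113} - 480 + \frac{443}{139}\right)\right) \frac{1}{197915} = \left(-513 - \frac{7488467}{15707}\right) \frac{1}{197915} = \left(- \frac{15546158}{15707}\right) \frac{1}{197915} = - \frac{15546158}{3108650905}$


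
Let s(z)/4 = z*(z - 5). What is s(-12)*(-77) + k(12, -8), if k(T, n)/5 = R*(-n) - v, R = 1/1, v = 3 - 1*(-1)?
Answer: -62812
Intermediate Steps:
v = 4 (v = 3 + 1 = 4)
R = 1
s(z) = 4*z*(-5 + z) (s(z) = 4*(z*(z - 5)) = 4*(z*(-5 + z)) = 4*z*(-5 + z))
k(T, n) = -20 - 5*n (k(T, n) = 5*(1*(-n) - 1*4) = 5*(-n - 4) = 5*(-4 - n) = -20 - 5*n)
s(-12)*(-77) + k(12, -8) = (4*(-12)*(-5 - 12))*(-77) + (-20 - 5*(-8)) = (4*(-12)*(-17))*(-77) + (-20 + 40) = 816*(-77) + 20 = -62832 + 20 = -62812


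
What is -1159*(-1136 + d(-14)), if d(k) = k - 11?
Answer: 1345599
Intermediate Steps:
d(k) = -11 + k
-1159*(-1136 + d(-14)) = -1159*(-1136 + (-11 - 14)) = -1159*(-1136 - 25) = -1159*(-1161) = 1345599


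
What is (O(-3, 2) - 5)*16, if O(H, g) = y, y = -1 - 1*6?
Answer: -192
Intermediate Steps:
y = -7 (y = -1 - 6 = -7)
O(H, g) = -7
(O(-3, 2) - 5)*16 = (-7 - 5)*16 = -12*16 = -192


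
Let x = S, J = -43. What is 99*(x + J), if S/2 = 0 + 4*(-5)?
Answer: -8217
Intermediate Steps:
S = -40 (S = 2*(0 + 4*(-5)) = 2*(0 - 20) = 2*(-20) = -40)
x = -40
99*(x + J) = 99*(-40 - 43) = 99*(-83) = -8217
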